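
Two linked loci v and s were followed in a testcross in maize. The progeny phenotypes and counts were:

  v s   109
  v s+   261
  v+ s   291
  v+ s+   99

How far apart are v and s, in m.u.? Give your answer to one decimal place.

The two most frequent classes, v+ s (291) and v s+ (261), are the parental types, so the F1 was v+ s / v s+.
The recombinant classes are v+ s+ and v s: 99 + 109 = 208.
Recombination frequency = 208/760 = 0.2737 ≈ 27.4%, i.e. 27.4 m.u.

27.4 m.u.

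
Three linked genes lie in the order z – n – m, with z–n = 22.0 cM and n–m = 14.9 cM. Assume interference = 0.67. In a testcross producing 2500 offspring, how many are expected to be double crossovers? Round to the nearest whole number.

27

Map distances give recombination frequencies of 0.220 and 0.149 for the two intervals.
With interference 0.67 (so coincidence = 0.33), expected double-crossover frequency = 0.220 × 0.149 × 0.33 = 0.01082.
Expected number = 0.01082 × 2500 = 27.04 ≈ 27.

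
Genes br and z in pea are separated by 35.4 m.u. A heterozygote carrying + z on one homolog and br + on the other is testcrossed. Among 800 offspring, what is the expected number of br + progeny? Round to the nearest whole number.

A map distance of 35.4 m.u. corresponds to a recombination frequency of 0.354.
The F1 is + z / br +, so br + is a parental gamete class with expected frequency (1 − r)/2 = 0.646/2 = 0.3230.
Expected number = 0.3230 × 800 = 258.40 ≈ 258.

258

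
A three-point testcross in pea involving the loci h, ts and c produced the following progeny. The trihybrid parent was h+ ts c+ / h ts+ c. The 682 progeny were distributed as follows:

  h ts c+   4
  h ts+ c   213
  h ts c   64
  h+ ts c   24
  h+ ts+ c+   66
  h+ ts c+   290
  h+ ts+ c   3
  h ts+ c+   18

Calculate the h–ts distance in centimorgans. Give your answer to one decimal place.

20.1 centimorgans

The two rarest classes, h ts c+ and h+ ts+ c, are the double crossovers. Comparing them with the parentals, only the h allele has switched, so h is the middle locus and the order is c – h – ts.
Crossovers in the h–ts interval produce the single-crossover classes h+ ts+ c+ and h ts c (66 + 64 = 130) plus the double crossovers (7).
RF(h–ts) = (130 + 7) / 682 = 137/682 = 0.2009 → 20.1 centimorgans.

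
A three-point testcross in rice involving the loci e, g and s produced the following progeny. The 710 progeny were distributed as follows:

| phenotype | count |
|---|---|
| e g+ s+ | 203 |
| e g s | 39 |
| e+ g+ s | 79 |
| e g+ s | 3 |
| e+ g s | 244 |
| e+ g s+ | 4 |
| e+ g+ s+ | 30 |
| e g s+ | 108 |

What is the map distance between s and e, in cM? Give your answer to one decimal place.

The two most frequent reciprocal classes, e g+ s+ and e+ g s, are the parental types, so the F1 was e g+ s+ / e+ g s.
The two rarest classes, e g+ s and e+ g s+, are the double crossovers. Comparing them with the parentals, only the s allele has switched, so s is the middle locus and the order is e – s – g.
Crossovers in the e–s interval produce the single-crossover classes e+ g+ s+ and e g s (30 + 39 = 69) plus the double crossovers (7).
RF(e–s) = (69 + 7) / 710 = 76/710 = 0.1070 → 10.7 cM.

10.7 cM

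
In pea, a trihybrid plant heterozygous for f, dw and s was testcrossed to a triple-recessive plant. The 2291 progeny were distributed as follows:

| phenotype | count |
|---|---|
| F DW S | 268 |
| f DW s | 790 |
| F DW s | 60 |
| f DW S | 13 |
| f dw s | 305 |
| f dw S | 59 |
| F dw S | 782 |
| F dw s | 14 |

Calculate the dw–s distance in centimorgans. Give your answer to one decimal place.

The two most frequent reciprocal classes, F dw S and f DW s, are the parental types, so the F1 was F dw S / f DW s.
The two rarest classes, F dw s and f DW S, are the double crossovers. Comparing them with the parentals, only the s allele has switched, so s is the middle locus and the order is f – s – dw.
Crossovers in the s–dw interval produce the single-crossover classes F DW S and f dw s (268 + 305 = 573) plus the double crossovers (27).
RF(s–dw) = (573 + 27) / 2291 = 600/2291 = 0.2619 → 26.2 centimorgans.

26.2 centimorgans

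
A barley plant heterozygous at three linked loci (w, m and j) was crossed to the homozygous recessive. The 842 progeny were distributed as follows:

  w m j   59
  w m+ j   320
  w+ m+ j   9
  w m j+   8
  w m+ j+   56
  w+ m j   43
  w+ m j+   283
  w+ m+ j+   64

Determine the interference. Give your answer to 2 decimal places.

0.12

The two most frequent reciprocal classes, w m+ j and w+ m j+, are the parental types, so the F1 was w m+ j / w+ m j+.
The two rarest classes, w+ m+ j and w m j+, are the double crossovers. Comparing them with the parentals, only the w allele has switched, so w is the middle locus and the order is j – w – m.
j–w: (99 + 17)/842 = 0.1378; w–m: (123 + 17)/842 = 0.1663.
Expected DCO frequency = 0.1378 × 0.1663 ≈ 0.02292; observed = 17/842 ≈ 0.02019.
Coefficient of coincidence = 0.02019/0.02292 ≈ 0.88; interference = 1 − 0.88 = 0.12.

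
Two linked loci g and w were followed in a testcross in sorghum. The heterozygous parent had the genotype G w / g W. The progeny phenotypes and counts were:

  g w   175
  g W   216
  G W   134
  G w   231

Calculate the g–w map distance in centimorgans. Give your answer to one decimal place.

The recombinant classes are G W and g w: 134 + 175 = 309.
Recombination frequency = 309/756 = 0.4087 ≈ 40.9%, i.e. 40.9 centimorgans.

40.9 centimorgans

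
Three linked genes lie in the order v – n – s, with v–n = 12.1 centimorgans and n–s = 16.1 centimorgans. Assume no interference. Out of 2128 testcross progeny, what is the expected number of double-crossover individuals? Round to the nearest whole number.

Map distances give recombination frequencies of 0.121 and 0.161 for the two intervals.
With no interference, expected double-crossover frequency = 0.121 × 0.161 = 0.01948.
Expected number = 0.01948 × 2128 = 41.46 ≈ 41.

41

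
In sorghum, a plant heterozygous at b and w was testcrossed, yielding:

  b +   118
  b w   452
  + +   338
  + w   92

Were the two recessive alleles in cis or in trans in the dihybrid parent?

cis

The two most frequent classes are + + (338) and b w (452); these are the parental (non-recombinant) types.
So the F1 carried + + on one chromosome and b w on the other — the recessive alleles are on the same chromosome (cis / coupling).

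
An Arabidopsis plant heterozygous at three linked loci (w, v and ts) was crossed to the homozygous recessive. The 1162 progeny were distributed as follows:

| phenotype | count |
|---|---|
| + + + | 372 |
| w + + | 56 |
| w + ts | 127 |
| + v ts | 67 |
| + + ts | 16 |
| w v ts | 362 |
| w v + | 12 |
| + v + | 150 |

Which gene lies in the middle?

ts

The two most frequent reciprocal classes, + + + and w v ts, are the parental types, so the F1 was + + + / w v ts.
The two rarest classes, + + ts and w v +, are the double crossovers. Comparing them with the parentals, only the ts allele has switched, so ts is the middle locus and the order is v – ts – w.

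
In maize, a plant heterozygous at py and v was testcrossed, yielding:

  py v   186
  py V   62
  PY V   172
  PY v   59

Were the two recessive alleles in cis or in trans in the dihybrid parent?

cis

The two most frequent classes are PY V (172) and py v (186); these are the parental (non-recombinant) types.
So the F1 carried PY V on one chromosome and py v on the other — the recessive alleles are on the same chromosome (cis / coupling).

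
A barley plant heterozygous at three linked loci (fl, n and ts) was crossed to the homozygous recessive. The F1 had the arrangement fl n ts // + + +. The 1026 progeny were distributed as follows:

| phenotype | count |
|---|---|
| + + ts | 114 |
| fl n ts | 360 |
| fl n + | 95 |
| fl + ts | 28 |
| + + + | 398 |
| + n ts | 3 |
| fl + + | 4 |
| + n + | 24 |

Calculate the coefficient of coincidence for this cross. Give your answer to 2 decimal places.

The two rarest classes, + n ts and fl + +, are the double crossovers. Comparing them with the parentals, only the fl allele has switched, so fl is the middle locus and the order is ts – fl – n.
ts–fl: (209 + 7)/1026 = 0.2105; fl–n: (52 + 7)/1026 = 0.0575.
Expected DCO frequency = 0.2105 × 0.0575 ≈ 0.01210; observed = 7/1026 ≈ 0.00682.
Coefficient of coincidence = 0.00682/0.01210 ≈ 0.56.

0.56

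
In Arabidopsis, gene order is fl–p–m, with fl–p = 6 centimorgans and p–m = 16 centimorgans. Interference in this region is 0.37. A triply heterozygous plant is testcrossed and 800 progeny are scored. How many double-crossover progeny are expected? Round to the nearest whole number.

5

Map distances give recombination frequencies of 0.060 and 0.160 for the two intervals.
With interference 0.37 (so coincidence = 0.63), expected double-crossover frequency = 0.060 × 0.160 × 0.63 = 0.00605.
Expected number = 0.00605 × 800 = 4.84 ≈ 5.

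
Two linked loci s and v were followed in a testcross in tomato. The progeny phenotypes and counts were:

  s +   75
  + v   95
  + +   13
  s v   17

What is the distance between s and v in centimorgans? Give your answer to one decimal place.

15.0 centimorgans

The two most frequent classes, + v (95) and s + (75), are the parental types, so the F1 was + v / s +.
The recombinant classes are + + and s v: 13 + 17 = 30.
Recombination frequency = 30/200 = 0.1500 ≈ 15.0%, i.e. 15.0 centimorgans.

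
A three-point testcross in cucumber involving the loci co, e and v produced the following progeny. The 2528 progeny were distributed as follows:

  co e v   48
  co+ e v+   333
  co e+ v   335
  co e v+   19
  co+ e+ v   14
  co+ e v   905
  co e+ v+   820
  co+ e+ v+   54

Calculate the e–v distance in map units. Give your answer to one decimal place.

The two most frequent reciprocal classes, co e+ v+ and co+ e v, are the parental types, so the F1 was co e+ v+ / co+ e v.
The two rarest classes, co e v+ and co+ e+ v, are the double crossovers. Comparing them with the parentals, only the e allele has switched, so e is the middle locus and the order is v – e – co.
Crossovers in the v–e interval produce the single-crossover classes co e+ v and co+ e v+ (335 + 333 = 668) plus the double crossovers (33).
RF(v–e) = (668 + 33) / 2528 = 701/2528 = 0.2773 → 27.7 map units.

27.7 map units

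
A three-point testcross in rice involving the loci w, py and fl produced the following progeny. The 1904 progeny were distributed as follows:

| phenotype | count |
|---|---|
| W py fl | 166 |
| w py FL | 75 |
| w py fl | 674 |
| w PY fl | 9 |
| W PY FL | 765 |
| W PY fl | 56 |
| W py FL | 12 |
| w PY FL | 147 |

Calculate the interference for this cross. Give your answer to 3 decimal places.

0.212

The two most frequent reciprocal classes, w py fl and W PY FL, are the parental types, so the F1 was w py fl / W PY FL.
The two rarest classes, w PY fl and W py FL, are the double crossovers. Comparing them with the parentals, only the py allele has switched, so py is the middle locus and the order is fl – py – w.
fl–py: (131 + 21)/1904 = 0.0798; py–w: (313 + 21)/1904 = 0.1754.
Expected DCO frequency = 0.0798 × 0.1754 ≈ 0.01400; observed = 21/1904 ≈ 0.01103.
Coefficient of coincidence = 0.01103/0.01400 ≈ 0.788; interference = 1 − 0.788 = 0.212.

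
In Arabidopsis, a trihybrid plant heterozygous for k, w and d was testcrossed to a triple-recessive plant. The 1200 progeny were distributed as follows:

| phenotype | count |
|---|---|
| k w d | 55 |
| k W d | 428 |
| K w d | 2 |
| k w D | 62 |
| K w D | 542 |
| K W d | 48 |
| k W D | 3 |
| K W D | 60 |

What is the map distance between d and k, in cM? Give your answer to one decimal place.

9.6 cM

The two most frequent reciprocal classes, K w D and k W d, are the parental types, so the F1 was K w D / k W d.
The two rarest classes, K w d and k W D, are the double crossovers. Comparing them with the parentals, only the d allele has switched, so d is the middle locus and the order is k – d – w.
Crossovers in the k–d interval produce the single-crossover classes k w D and K W d (62 + 48 = 110) plus the double crossovers (5).
RF(k–d) = (110 + 5) / 1200 = 115/1200 = 0.0958 → 9.6 cM.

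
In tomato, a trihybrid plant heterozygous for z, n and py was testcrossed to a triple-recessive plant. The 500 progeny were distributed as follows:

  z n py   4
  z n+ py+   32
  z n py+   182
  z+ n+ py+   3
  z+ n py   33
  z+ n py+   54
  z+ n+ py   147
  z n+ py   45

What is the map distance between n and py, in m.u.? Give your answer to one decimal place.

14.4 m.u.

The two most frequent reciprocal classes, z+ n+ py and z n py+, are the parental types, so the F1 was z+ n+ py / z n py+.
The two rarest classes, z+ n+ py+ and z n py, are the double crossovers. Comparing them with the parentals, only the py allele has switched, so py is the middle locus and the order is z – py – n.
Crossovers in the py–n interval produce the single-crossover classes z+ n py and z n+ py+ (33 + 32 = 65) plus the double crossovers (7).
RF(py–n) = (65 + 7) / 500 = 72/500 = 0.1440 → 14.4 m.u.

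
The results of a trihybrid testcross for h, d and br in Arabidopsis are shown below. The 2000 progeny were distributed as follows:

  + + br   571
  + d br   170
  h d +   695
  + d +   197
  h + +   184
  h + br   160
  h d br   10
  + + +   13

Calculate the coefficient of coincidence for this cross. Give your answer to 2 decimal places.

The two most frequent reciprocal classes, + + br and h d +, are the parental types, so the F1 was + + br / h d +.
The two rarest classes, + + + and h d br, are the double crossovers. Comparing them with the parentals, only the br allele has switched, so br is the middle locus and the order is h – br – d.
h–br: (357 + 23)/2000 = 0.1900; br–d: (354 + 23)/2000 = 0.1885.
Expected DCO frequency = 0.1900 × 0.1885 ≈ 0.03581; observed = 23/2000 ≈ 0.01150.
Coefficient of coincidence = 0.01150/0.03581 ≈ 0.32.

0.32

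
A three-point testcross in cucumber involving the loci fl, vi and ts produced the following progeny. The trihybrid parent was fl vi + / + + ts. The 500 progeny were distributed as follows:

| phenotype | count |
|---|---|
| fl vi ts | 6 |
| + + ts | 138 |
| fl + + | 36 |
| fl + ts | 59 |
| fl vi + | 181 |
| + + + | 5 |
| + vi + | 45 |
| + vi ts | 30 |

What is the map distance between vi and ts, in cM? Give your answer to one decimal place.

The two rarest classes, fl vi ts and + + +, are the double crossovers. Comparing them with the parentals, only the ts allele has switched, so ts is the middle locus and the order is vi – ts – fl.
Crossovers in the vi–ts interval produce the single-crossover classes fl + + and + vi ts (36 + 30 = 66) plus the double crossovers (11).
RF(vi–ts) = (66 + 11) / 500 = 77/500 = 0.1540 → 15.4 cM.

15.4 cM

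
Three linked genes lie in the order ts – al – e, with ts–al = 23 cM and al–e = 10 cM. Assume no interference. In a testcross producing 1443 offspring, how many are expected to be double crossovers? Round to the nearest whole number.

Map distances give recombination frequencies of 0.230 and 0.100 for the two intervals.
With no interference, expected double-crossover frequency = 0.230 × 0.100 = 0.02300.
Expected number = 0.02300 × 1443 = 33.19 ≈ 33.

33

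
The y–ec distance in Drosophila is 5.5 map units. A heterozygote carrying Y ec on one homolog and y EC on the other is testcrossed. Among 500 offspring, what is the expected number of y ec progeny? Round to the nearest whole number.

A map distance of 5.5 map units corresponds to a recombination frequency of 0.055.
The F1 is Y ec / y EC, so y ec is a recombinant gamete class with expected frequency r/2 = 0.055/2 = 0.0275.
Expected number = 0.0275 × 500 = 13.75 ≈ 14.

14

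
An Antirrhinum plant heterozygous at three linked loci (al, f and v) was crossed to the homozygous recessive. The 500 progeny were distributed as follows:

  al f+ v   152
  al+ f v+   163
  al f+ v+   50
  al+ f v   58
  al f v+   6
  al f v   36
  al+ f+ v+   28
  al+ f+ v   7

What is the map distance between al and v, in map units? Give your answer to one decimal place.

24.2 map units

The two most frequent reciprocal classes, al f+ v and al+ f v+, are the parental types, so the F1 was al f+ v / al+ f v+.
The two rarest classes, al+ f+ v and al f v+, are the double crossovers. Comparing them with the parentals, only the al allele has switched, so al is the middle locus and the order is v – al – f.
Crossovers in the v–al interval produce the single-crossover classes al f+ v+ and al+ f v (50 + 58 = 108) plus the double crossovers (13).
RF(v–al) = (108 + 13) / 500 = 121/500 = 0.2420 → 24.2 map units.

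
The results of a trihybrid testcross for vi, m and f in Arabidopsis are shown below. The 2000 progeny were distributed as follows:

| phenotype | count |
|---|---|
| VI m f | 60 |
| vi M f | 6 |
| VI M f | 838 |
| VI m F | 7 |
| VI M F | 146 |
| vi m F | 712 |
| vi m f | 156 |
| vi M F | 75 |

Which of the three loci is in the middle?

The two most frequent reciprocal classes, vi m F and VI M f, are the parental types, so the F1 was vi m F / VI M f.
The two rarest classes, VI m F and vi M f, are the double crossovers. Comparing them with the parentals, only the vi allele has switched, so vi is the middle locus and the order is m – vi – f.

vi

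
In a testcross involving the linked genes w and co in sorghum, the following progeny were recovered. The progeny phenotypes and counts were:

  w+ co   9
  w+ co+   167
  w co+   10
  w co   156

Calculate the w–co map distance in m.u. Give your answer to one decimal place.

The two most frequent classes, w+ co+ (167) and w co (156), are the parental types, so the F1 was w+ co+ / w co.
The recombinant classes are w+ co and w co+: 9 + 10 = 19.
Recombination frequency = 19/342 = 0.0556 ≈ 5.6%, i.e. 5.6 m.u.

5.6 m.u.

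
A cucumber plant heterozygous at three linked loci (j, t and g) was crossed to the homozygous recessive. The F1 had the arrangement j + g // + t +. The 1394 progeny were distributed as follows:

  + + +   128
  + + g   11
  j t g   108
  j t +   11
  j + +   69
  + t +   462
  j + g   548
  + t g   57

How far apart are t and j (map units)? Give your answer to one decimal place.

The two rarest classes, + + g and j t +, are the double crossovers. Comparing them with the parentals, only the j allele has switched, so j is the middle locus and the order is t – j – g.
Crossovers in the t–j interval produce the single-crossover classes j t g and + + + (108 + 128 = 236) plus the double crossovers (22).
RF(t–j) = (236 + 22) / 1394 = 258/1394 = 0.1851 → 18.5 map units.

18.5 map units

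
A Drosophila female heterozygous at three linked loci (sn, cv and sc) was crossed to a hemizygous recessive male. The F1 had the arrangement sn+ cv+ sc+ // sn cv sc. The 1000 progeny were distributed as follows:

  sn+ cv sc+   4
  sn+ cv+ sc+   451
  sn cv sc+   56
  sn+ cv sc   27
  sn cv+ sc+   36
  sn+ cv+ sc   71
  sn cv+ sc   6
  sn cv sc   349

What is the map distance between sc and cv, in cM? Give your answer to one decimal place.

The two rarest classes, sn+ cv sc+ and sn cv+ sc, are the double crossovers. Comparing them with the parentals, only the cv allele has switched, so cv is the middle locus and the order is sc – cv – sn.
Crossovers in the sc–cv interval produce the single-crossover classes sn+ cv+ sc and sn cv sc+ (71 + 56 = 127) plus the double crossovers (10).
RF(sc–cv) = (127 + 10) / 1000 = 137/1000 = 0.1370 → 13.7 cM.

13.7 cM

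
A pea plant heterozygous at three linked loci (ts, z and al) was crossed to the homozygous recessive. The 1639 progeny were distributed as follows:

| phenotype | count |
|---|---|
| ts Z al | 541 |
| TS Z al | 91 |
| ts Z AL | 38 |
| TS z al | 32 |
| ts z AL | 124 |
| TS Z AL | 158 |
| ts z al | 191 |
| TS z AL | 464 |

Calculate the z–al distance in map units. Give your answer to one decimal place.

25.6 map units

The two most frequent reciprocal classes, ts Z al and TS z AL, are the parental types, so the F1 was ts Z al / TS z AL.
The two rarest classes, ts Z AL and TS z al, are the double crossovers. Comparing them with the parentals, only the al allele has switched, so al is the middle locus and the order is ts – al – z.
Crossovers in the al–z interval produce the single-crossover classes ts z al and TS Z AL (191 + 158 = 349) plus the double crossovers (70).
RF(al–z) = (349 + 70) / 1639 = 419/1639 = 0.2556 → 25.6 map units.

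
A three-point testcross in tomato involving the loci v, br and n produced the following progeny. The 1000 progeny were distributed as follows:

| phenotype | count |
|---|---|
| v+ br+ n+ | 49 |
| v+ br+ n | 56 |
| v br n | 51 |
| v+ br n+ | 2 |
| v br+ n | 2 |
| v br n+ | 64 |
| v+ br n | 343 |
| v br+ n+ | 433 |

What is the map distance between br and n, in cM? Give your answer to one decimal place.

The two most frequent reciprocal classes, v br+ n+ and v+ br n, are the parental types, so the F1 was v br+ n+ / v+ br n.
The two rarest classes, v br+ n and v+ br n+, are the double crossovers. Comparing them with the parentals, only the n allele has switched, so n is the middle locus and the order is br – n – v.
Crossovers in the br–n interval produce the single-crossover classes v br n+ and v+ br+ n (64 + 56 = 120) plus the double crossovers (4).
RF(br–n) = (120 + 4) / 1000 = 124/1000 = 0.1240 → 12.4 cM.

12.4 cM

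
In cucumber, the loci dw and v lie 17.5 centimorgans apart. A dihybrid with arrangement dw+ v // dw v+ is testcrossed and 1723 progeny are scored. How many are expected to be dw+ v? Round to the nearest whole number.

A map distance of 17.5 centimorgans corresponds to a recombination frequency of 0.175.
The F1 is dw+ v / dw v+, so dw+ v is a parental gamete class with expected frequency (1 − r)/2 = 0.825/2 = 0.4125.
Expected number = 0.4125 × 1723 = 710.74 ≈ 711.

711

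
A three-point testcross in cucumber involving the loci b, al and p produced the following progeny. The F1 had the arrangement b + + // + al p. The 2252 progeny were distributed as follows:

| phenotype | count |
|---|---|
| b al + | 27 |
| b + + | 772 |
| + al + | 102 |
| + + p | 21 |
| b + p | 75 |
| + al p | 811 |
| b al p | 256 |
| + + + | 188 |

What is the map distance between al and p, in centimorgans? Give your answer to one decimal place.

10.0 centimorgans

The two rarest classes, b al + and + + p, are the double crossovers. Comparing them with the parentals, only the al allele has switched, so al is the middle locus and the order is b – al – p.
Crossovers in the al–p interval produce the single-crossover classes b + p and + al + (75 + 102 = 177) plus the double crossovers (48).
RF(al–p) = (177 + 48) / 2252 = 225/2252 = 0.0999 → 10.0 centimorgans.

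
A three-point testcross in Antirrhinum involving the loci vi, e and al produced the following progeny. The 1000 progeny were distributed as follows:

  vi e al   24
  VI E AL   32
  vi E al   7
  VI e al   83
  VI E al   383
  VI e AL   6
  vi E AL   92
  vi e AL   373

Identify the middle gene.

vi

The two most frequent reciprocal classes, VI E al and vi e AL, are the parental types, so the F1 was VI E al / vi e AL.
The two rarest classes, vi E al and VI e AL, are the double crossovers. Comparing them with the parentals, only the vi allele has switched, so vi is the middle locus and the order is e – vi – al.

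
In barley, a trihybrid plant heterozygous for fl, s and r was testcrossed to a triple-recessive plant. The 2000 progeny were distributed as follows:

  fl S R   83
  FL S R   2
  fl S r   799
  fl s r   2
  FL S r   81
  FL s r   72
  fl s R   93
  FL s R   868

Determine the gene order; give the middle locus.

s

The two most frequent reciprocal classes, FL s R and fl S r, are the parental types, so the F1 was FL s R / fl S r.
The two rarest classes, FL S R and fl s r, are the double crossovers. Comparing them with the parentals, only the s allele has switched, so s is the middle locus and the order is r – s – fl.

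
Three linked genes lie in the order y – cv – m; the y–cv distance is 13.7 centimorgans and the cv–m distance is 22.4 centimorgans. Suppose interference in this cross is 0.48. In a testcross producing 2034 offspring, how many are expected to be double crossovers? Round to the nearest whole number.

32

Map distances give recombination frequencies of 0.137 and 0.224 for the two intervals.
With interference 0.48 (so coincidence = 0.52), expected double-crossover frequency = 0.137 × 0.224 × 0.52 = 0.01596.
Expected number = 0.01596 × 2034 = 32.46 ≈ 32.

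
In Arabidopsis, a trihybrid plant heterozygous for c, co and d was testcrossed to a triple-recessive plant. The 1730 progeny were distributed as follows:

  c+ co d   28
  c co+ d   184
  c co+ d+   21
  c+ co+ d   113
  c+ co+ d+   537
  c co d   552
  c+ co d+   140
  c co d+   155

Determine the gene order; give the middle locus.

The two most frequent reciprocal classes, c co d and c+ co+ d+, are the parental types, so the F1 was c co d / c+ co+ d+.
The two rarest classes, c+ co d and c co+ d+, are the double crossovers. Comparing them with the parentals, only the c allele has switched, so c is the middle locus and the order is d – c – co.

c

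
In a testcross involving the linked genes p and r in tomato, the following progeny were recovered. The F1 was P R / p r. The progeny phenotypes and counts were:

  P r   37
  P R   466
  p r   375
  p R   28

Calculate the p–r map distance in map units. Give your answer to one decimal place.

7.2 map units

The recombinant classes are P r and p R: 37 + 28 = 65.
Recombination frequency = 65/906 = 0.0717 ≈ 7.2%, i.e. 7.2 map units.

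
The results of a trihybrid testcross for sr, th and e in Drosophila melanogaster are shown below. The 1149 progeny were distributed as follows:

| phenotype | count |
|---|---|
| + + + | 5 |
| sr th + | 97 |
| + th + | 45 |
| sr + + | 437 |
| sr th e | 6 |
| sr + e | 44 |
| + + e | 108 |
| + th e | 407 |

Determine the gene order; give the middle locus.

The two most frequent reciprocal classes, + th e and sr + +, are the parental types, so the F1 was + th e / sr + +.
The two rarest classes, sr th e and + + +, are the double crossovers. Comparing them with the parentals, only the sr allele has switched, so sr is the middle locus and the order is e – sr – th.

sr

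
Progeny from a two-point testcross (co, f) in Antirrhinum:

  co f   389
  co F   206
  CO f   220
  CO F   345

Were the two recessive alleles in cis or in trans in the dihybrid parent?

The two most frequent classes are CO F (345) and co f (389); these are the parental (non-recombinant) types.
So the F1 carried CO F on one chromosome and co f on the other — the recessive alleles are on the same chromosome (cis / coupling).

cis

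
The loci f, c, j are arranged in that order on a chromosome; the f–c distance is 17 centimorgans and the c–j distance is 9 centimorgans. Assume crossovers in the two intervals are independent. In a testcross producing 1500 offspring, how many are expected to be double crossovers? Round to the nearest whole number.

Map distances give recombination frequencies of 0.170 and 0.090 for the two intervals.
With no interference, expected double-crossover frequency = 0.170 × 0.090 = 0.01530.
Expected number = 0.01530 × 1500 = 22.95 ≈ 23.

23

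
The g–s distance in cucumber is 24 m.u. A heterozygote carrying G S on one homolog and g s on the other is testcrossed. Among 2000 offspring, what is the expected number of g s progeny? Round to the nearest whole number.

760

A map distance of 24 m.u. corresponds to a recombination frequency of 0.240.
The F1 is G S / g s, so g s is a parental gamete class with expected frequency (1 − r)/2 = 0.760/2 = 0.3800.
Expected number = 0.3800 × 2000 = 760.00 ≈ 760.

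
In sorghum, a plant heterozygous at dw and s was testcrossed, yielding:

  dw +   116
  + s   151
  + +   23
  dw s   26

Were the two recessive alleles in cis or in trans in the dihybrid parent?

trans

The two most frequent classes are + s (151) and dw + (116); these are the parental (non-recombinant) types.
So the F1 carried + s on one chromosome and dw + on the other — the recessive alleles are on opposite chromosomes (trans / repulsion).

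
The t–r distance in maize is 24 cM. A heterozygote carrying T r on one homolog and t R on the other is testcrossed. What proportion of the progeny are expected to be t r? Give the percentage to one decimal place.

12.0%

A map distance of 24 cM corresponds to a recombination frequency of 0.240.
The F1 is T r / t R, so t r is a recombinant gamete class with expected frequency r/2 = 0.240/2 = 0.1200.
That is 0.1200 = 12.0% of the progeny.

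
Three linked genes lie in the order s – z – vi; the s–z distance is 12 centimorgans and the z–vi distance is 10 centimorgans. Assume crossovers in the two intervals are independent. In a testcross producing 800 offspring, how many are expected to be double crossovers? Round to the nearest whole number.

Map distances give recombination frequencies of 0.120 and 0.100 for the two intervals.
With no interference, expected double-crossover frequency = 0.120 × 0.100 = 0.01200.
Expected number = 0.01200 × 800 = 9.60 ≈ 10.

10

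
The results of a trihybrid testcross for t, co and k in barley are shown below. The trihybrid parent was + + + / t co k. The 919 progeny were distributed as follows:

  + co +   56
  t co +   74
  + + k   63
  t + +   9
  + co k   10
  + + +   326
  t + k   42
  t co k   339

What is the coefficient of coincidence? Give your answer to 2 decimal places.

0.96

The two rarest classes, t + + and + co k, are the double crossovers. Comparing them with the parentals, only the t allele has switched, so t is the middle locus and the order is k – t – co.
k–t: (137 + 19)/919 = 0.1697; t–co: (98 + 19)/919 = 0.1273.
Expected DCO frequency = 0.1697 × 0.1273 ≈ 0.02160; observed = 19/919 ≈ 0.02067.
Coefficient of coincidence = 0.02067/0.02160 ≈ 0.96.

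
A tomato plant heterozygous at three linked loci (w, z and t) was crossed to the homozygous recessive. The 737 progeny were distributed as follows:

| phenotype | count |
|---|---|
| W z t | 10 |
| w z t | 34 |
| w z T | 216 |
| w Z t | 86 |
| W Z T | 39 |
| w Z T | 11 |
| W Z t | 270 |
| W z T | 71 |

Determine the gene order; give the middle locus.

z

The two most frequent reciprocal classes, w z T and W Z t, are the parental types, so the F1 was w z T / W Z t.
The two rarest classes, w Z T and W z t, are the double crossovers. Comparing them with the parentals, only the z allele has switched, so z is the middle locus and the order is t – z – w.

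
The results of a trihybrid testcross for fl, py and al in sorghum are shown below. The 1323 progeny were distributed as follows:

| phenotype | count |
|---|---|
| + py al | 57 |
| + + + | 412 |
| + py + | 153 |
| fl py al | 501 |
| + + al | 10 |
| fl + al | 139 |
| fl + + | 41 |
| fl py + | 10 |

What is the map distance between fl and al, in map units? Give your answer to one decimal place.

The two most frequent reciprocal classes, fl py al and + + +, are the parental types, so the F1 was fl py al / + + +.
The two rarest classes, fl py + and + + al, are the double crossovers. Comparing them with the parentals, only the al allele has switched, so al is the middle locus and the order is py – al – fl.
Crossovers in the al–fl interval produce the single-crossover classes + py al and fl + + (57 + 41 = 98) plus the double crossovers (20).
RF(al–fl) = (98 + 20) / 1323 = 118/1323 = 0.0892 → 8.9 map units.

8.9 map units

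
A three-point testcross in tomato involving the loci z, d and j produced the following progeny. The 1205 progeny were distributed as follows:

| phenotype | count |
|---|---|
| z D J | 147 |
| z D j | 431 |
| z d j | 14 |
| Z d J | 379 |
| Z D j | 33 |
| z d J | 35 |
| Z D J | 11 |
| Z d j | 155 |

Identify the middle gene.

d

The two most frequent reciprocal classes, Z d J and z D j, are the parental types, so the F1 was Z d J / z D j.
The two rarest classes, Z D J and z d j, are the double crossovers. Comparing them with the parentals, only the d allele has switched, so d is the middle locus and the order is j – d – z.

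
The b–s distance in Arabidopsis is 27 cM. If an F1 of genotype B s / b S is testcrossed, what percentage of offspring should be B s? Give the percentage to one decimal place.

36.5%

A map distance of 27 cM corresponds to a recombination frequency of 0.270.
The F1 is B s / b S, so B s is a parental gamete class with expected frequency (1 − r)/2 = 0.730/2 = 0.3650.
That is 0.3650 = 36.5% of the progeny.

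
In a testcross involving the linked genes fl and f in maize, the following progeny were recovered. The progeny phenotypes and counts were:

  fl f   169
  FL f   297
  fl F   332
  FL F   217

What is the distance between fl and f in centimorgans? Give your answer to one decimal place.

38.0 centimorgans

The two most frequent classes, FL f (297) and fl F (332), are the parental types, so the F1 was FL f / fl F.
The recombinant classes are FL F and fl f: 217 + 169 = 386.
Recombination frequency = 386/1015 = 0.3803 ≈ 38.0%, i.e. 38.0 centimorgans.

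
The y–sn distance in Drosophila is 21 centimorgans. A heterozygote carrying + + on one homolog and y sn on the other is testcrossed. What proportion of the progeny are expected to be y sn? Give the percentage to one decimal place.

39.5%

A map distance of 21 centimorgans corresponds to a recombination frequency of 0.210.
The F1 is + + / y sn, so y sn is a parental gamete class with expected frequency (1 − r)/2 = 0.790/2 = 0.3950.
That is 0.3950 = 39.5% of the progeny.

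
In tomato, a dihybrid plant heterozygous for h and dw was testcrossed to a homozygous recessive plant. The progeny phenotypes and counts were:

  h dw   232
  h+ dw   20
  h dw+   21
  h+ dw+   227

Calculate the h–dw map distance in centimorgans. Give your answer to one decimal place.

The two most frequent classes, h+ dw+ (227) and h dw (232), are the parental types, so the F1 was h+ dw+ / h dw.
The recombinant classes are h+ dw and h dw+: 20 + 21 = 41.
Recombination frequency = 41/500 = 0.0820 ≈ 8.2%, i.e. 8.2 centimorgans.

8.2 centimorgans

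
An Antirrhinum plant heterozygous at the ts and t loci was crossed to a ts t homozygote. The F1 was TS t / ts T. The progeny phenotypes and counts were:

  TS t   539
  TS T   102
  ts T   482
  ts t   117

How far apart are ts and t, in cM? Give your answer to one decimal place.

17.7 cM

The recombinant classes are TS T and ts t: 102 + 117 = 219.
Recombination frequency = 219/1240 = 0.1766 ≈ 17.7%, i.e. 17.7 cM.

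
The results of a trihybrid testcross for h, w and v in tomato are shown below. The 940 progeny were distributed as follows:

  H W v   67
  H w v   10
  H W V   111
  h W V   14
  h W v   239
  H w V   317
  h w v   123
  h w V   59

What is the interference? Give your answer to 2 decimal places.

The two most frequent reciprocal classes, h W v and H w V, are the parental types, so the F1 was h W v / H w V.
The two rarest classes, h W V and H w v, are the double crossovers. Comparing them with the parentals, only the v allele has switched, so v is the middle locus and the order is h – v – w.
h–v: (126 + 24)/940 = 0.1596; v–w: (234 + 24)/940 = 0.2745.
Expected DCO frequency = 0.1596 × 0.2745 ≈ 0.04381; observed = 24/940 ≈ 0.02553.
Coefficient of coincidence = 0.02553/0.04381 ≈ 0.58; interference = 1 − 0.58 = 0.42.

0.42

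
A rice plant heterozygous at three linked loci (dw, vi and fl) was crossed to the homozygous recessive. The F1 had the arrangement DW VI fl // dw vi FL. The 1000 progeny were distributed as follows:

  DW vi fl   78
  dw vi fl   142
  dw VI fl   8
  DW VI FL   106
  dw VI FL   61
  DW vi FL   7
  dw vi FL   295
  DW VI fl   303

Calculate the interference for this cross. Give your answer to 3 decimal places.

0.630

The two rarest classes, dw VI fl and DW vi FL, are the double crossovers. Comparing them with the parentals, only the dw allele has switched, so dw is the middle locus and the order is vi – dw – fl.
vi–dw: (139 + 15)/1000 = 0.1540; dw–fl: (248 + 15)/1000 = 0.2630.
Expected DCO frequency = 0.1540 × 0.2630 ≈ 0.04050; observed = 15/1000 ≈ 0.01500.
Coefficient of coincidence = 0.01500/0.04050 ≈ 0.370; interference = 1 − 0.370 = 0.630.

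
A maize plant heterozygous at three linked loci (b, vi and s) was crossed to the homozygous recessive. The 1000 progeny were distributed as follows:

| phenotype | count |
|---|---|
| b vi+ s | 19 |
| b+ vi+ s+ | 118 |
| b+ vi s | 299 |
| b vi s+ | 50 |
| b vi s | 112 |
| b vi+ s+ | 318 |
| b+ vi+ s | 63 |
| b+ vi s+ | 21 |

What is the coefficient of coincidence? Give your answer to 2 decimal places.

The two most frequent reciprocal classes, b+ vi s and b vi+ s+, are the parental types, so the F1 was b+ vi s / b vi+ s+.
The two rarest classes, b+ vi s+ and b vi+ s, are the double crossovers. Comparing them with the parentals, only the s allele has switched, so s is the middle locus and the order is vi – s – b.
vi–s: (113 + 40)/1000 = 0.1530; s–b: (230 + 40)/1000 = 0.2700.
Expected DCO frequency = 0.1530 × 0.2700 ≈ 0.04131; observed = 40/1000 ≈ 0.04000.
Coefficient of coincidence = 0.04000/0.04131 ≈ 0.97.

0.97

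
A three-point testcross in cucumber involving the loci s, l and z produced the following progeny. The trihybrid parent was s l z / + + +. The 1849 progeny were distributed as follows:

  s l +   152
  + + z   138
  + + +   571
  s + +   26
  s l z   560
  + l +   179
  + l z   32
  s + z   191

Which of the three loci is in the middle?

The two rarest classes, + l z and s + +, are the double crossovers. Comparing them with the parentals, only the s allele has switched, so s is the middle locus and the order is z – s – l.

s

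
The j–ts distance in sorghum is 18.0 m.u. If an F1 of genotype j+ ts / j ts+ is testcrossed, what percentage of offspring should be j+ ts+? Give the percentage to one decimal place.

A map distance of 18.0 m.u. corresponds to a recombination frequency of 0.180.
The F1 is j+ ts / j ts+, so j+ ts+ is a recombinant gamete class with expected frequency r/2 = 0.180/2 = 0.0900.
That is 0.0900 = 9.0% of the progeny.

9.0%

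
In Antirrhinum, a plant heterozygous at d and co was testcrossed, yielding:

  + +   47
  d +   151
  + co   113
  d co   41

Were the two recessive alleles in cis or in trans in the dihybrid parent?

The two most frequent classes are + co (113) and d + (151); these are the parental (non-recombinant) types.
So the F1 carried + co on one chromosome and d + on the other — the recessive alleles are on opposite chromosomes (trans / repulsion).

trans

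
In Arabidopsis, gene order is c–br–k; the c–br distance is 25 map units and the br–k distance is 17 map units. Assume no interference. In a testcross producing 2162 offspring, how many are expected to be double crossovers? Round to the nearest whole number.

Map distances give recombination frequencies of 0.250 and 0.170 for the two intervals.
With no interference, expected double-crossover frequency = 0.250 × 0.170 = 0.04250.
Expected number = 0.04250 × 2162 = 91.89 ≈ 92.

92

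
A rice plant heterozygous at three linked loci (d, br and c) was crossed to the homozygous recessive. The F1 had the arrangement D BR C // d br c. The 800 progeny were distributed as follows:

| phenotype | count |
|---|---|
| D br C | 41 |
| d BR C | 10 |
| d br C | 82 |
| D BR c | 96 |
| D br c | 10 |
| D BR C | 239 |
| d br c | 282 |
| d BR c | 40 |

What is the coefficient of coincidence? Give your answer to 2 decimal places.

0.80

The two rarest classes, d BR C and D br c, are the double crossovers. Comparing them with the parentals, only the d allele has switched, so d is the middle locus and the order is c – d – br.
c–d: (178 + 20)/800 = 0.2475; d–br: (81 + 20)/800 = 0.1263.
Expected DCO frequency = 0.2475 × 0.1263 ≈ 0.03126; observed = 20/800 ≈ 0.02500.
Coefficient of coincidence = 0.02500/0.03126 ≈ 0.80.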